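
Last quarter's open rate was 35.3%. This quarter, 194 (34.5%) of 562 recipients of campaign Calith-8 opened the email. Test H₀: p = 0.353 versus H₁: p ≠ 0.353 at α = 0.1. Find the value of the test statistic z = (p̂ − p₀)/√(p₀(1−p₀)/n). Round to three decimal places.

p̂ = 194/562 = 0.34520.
SE = √(p₀(1−p₀)/n) = √(0.22839/562) = 0.02016.
z = (0.34520 − 0.353)/0.02016 = -0.00780/0.02016 = -0.387.
Two-sided p-value ≈ 2·Φ(−0.387) = 0.6987. With α = 0.1, fail to reject H₀.

z = -0.387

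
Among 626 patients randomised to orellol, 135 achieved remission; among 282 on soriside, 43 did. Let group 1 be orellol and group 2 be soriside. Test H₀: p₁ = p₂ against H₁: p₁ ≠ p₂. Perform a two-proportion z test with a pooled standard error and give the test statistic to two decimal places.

z = 2.22

p̂₁ = 135/626 ≈ 0.2157, p̂₂ = 43/282 ≈ 0.1525.
Pooled p̂ = (135+43)/(626+282) = 178/908 = 0.1960.
SE = √(p̂(1−p̂)(1/n₁+1/n₂)) = √(0.1960·0.8040·0.00514354) = √(0.00081065) = 0.0285.
z = (0.2157 − 0.1525)/0.0285 = 0.0632/0.0285 = 2.22.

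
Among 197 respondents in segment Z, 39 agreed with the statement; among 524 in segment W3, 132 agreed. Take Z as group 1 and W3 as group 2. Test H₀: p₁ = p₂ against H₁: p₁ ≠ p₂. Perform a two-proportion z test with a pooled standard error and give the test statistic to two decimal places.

z = -1.52

p̂₁ = 39/197 ≈ 0.1980, p̂₂ = 132/524 ≈ 0.2519.
Pooled p̂ = (39+132)/(197+524) = 171/721 = 0.2372.
SE = √(p̂(1−p̂)(1/n₁+1/n₂)) = √(0.2372·0.7628·0.00698454) = √(0.00126365) = 0.0355.
z = (0.1980 − 0.2519)/0.0355 = -0.0539/0.0355 = -1.52.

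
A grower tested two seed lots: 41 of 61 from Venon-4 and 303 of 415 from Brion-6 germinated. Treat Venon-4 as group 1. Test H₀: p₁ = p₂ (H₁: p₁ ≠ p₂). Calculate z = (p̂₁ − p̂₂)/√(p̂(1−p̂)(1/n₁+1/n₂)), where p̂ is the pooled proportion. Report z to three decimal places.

z = -0.945

p̂₁ = 41/61 = 0.67213, p̂₂ = 303/415 = 0.73012.
Pooled p̂ = (41+303)/(61+415) = 344/476 = 0.72269.
SE = √(0.20041 × 0.0188031) = 0.06139.
z = (0.67213 − 0.73012)/0.06139 = -0.05799/0.06139 = -0.945.
p-value = 2·P(Z > 0.945) ≈ 0.3448.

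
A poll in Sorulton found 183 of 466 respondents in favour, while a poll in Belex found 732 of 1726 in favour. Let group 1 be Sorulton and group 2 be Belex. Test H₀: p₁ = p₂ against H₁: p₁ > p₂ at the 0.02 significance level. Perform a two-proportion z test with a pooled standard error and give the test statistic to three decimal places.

z = -1.220

p̂₁ = 183/466 = 0.39270, p̂₂ = 732/1726 = 0.42410.
Pooled p̂ = (183+732)/(466+1726) = 915/2192 = 0.41743.
SE = √(0.243182 × 0.0027253) = 0.02574.
z = (0.39270 − 0.42410)/0.02574 = -0.03140/0.02574 = -1.220.
p-value = P(Z > -1.220) ≈ 0.8887. With α = 0.02, fail to reject H₀.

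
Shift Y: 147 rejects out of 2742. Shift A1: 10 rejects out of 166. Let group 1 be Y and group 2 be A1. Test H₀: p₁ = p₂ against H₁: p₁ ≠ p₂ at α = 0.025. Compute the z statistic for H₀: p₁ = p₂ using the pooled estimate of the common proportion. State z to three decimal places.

z = -0.367

p̂₁ = 147/2742 ≈ 0.05361, p̂₂ = 10/166 ≈ 0.06024.
Pooled p̂ = (147+10)/(2742+166) = 157/2908 = 0.05399.
SE = √(p̂(1−p̂)(1/n₁+1/n₂)) = √(0.05399·0.94601·0.00638879) = √(0.000326302) = 0.01806.
z = (0.05361 − 0.06024)/0.01806 = -0.00663/0.01806 = -0.367.
p-value = 2·P(Z > 0.367) ≈ 0.7136. With α = 0.025, fail to reject H₀.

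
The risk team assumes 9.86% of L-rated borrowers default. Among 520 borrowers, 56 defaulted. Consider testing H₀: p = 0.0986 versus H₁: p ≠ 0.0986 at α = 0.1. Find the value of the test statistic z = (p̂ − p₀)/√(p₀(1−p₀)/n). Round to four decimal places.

p̂ = 56/520 = 0.1076923.
Standard error under H₀: √(0.0986×0.9014/520) = 0.0130736.
z = (0.1076923 − 0.0986)/0.0130736 = 0.0090923/0.0130736 = 0.6955.
Two-sided p-value ≈ 2·Φ(−0.695) = 0.4868. With α = 0.1, fail to reject H₀.

z = 0.6955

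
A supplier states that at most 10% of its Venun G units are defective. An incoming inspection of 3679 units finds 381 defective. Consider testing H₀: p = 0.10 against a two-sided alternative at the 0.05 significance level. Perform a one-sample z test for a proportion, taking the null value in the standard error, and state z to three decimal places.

z = 0.720

p̂ = 381/3679 ≈ 0.103561.
Under H₀, SE = √(0.1·0.9/3679) = √(2.44632e-05) = 0.004946.
z = (0.103561 − 0.1)/0.004946 = 0.003561/0.004946 = 0.720.
p-value = 2·P(Z > 0.720) ≈ 0.4716, so at α = 0.05 we fail to reject H₀.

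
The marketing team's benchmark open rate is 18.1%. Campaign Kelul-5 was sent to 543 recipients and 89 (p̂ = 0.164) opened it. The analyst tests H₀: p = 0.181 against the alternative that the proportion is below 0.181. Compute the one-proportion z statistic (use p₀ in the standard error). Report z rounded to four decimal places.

z = -1.0347

p̂ = 89/543 = 0.163904.
Under H₀, SE = √(0.181·0.819/543) = √(0.000273) = 0.016523.
z = (0.163904 − 0.181)/0.016523 = -0.017096/0.016523 = -1.0347.
p-value = P(Z < -1.035) ≈ 0.1504.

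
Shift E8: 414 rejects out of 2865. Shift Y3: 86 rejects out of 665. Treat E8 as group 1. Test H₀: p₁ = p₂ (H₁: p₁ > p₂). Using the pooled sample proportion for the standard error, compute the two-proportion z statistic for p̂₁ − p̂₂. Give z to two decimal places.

z = 1.01

p̂₁ = 414/2865 ≈ 0.1445, p̂₂ = 86/665 ≈ 0.1293.
Pooled p̂ = (414+86)/(2865+665) = 500/3530 = 0.1416.
SE = √(0.12158 × 0.0018528) = 0.0150.
z = (0.1445 − 0.1293)/0.0150 = 0.0152/0.0150 = 1.01.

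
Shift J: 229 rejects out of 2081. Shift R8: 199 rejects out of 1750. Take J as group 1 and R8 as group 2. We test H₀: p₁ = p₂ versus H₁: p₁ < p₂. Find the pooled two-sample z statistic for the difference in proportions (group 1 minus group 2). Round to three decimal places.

p̂₁ = 229/2081 = 0.11004, p̂₂ = 199/1750 = 0.11371.
Pooled p̂ = (229+199)/(2081+1750) = 428/3831 = 0.11172.
SE = √(p̂(1−p̂)(1/n₁+1/n₂)) = √(0.11172·0.88828·0.00105197) = √(0.000104396) = 0.01022.
z = (0.11004 − 0.11371)/0.01022 = -0.00367/0.01022 = -0.359.
p-value = P(Z < -0.359) ≈ 0.3597.

z = -0.359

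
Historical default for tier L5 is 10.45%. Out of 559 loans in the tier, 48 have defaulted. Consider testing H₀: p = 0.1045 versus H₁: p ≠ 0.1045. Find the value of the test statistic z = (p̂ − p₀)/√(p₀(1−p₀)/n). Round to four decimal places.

p̂ = 48/559 ≈ 0.0858676.
Under H₀, SE = √(0.1045·0.8955/559) = √(0.000167406) = 0.0129385.
z = (0.0858676 − 0.1045)/0.0129385 = -0.0186324/0.0129385 = -1.4401.
p-value = 2·P(Z > 1.440) ≈ 0.1498.

z = -1.4401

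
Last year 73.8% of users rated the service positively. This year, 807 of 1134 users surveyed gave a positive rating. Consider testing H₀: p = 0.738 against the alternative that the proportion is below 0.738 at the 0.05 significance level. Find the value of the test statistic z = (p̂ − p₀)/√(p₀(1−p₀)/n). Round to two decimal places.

z = -2.02

p̂ = 807/1134 = 0.7116.
Under H₀, SE = √(0.738·0.262/1134) = √(0.000170508) = 0.0131.
z = (0.7116 − 0.738)/0.0131 = -0.0264/0.0131 = -2.02.
p-value = P(Z < -2.019) ≈ 0.0218; since p < α = 0.05, reject H₀.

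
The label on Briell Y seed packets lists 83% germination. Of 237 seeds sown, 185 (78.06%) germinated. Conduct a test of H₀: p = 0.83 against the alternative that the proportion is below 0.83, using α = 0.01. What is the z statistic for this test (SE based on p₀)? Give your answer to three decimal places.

p̂ = 185/237 = 0.78059.
Standard error under H₀: √(0.83×0.17/237) = 0.02440.
z = (0.78059 − 0.83)/0.02440 = -0.04941/0.02440 = -2.025.
p-value = P(Z < -2.025) ≈ 0.0214; since p > α = 0.01, fail to reject H₀.

z = -2.025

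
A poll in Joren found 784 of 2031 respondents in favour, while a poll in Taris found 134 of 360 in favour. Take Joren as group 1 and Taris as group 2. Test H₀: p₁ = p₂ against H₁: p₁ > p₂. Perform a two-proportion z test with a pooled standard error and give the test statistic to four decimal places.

z = 0.4960

p̂₁ = 784/2031 ≈ 0.386017, p̂₂ = 134/360 ≈ 0.372222.
Pooled p̂ = (784+134)/(2031+360) = 918/2391 = 0.383940.
SE = √(p̂(1−p̂)(1/n₁+1/n₂)) = √(0.383940·0.616060·0.00327015) = √(0.000773488) = 0.027812.
z = (0.386017 − 0.372222)/0.027812 = 0.013795/0.027812 = 0.4960.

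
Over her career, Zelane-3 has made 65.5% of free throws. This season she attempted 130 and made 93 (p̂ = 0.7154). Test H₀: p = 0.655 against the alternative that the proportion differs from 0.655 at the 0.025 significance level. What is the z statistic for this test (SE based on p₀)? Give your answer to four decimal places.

z = 1.4483

p̂ = 93/130 = 0.715385.
Standard error under H₀: √(0.655×0.345/130) = 0.041693.
z = (0.715385 − 0.655)/0.041693 = 0.060385/0.041693 = 1.4483.
Two-sided p-value ≈ 2·Φ(−1.448) = 0.1475. With α = 0.025, fail to reject H₀.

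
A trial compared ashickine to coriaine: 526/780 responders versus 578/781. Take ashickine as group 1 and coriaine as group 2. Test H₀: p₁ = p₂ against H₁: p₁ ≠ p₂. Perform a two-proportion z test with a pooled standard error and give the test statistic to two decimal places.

p̂₁ = 526/780 ≈ 0.67436, p̂₂ = 578/781 ≈ 0.74008.
Pooled p̂ = (526+578)/(780+781) = 1104/1561 = 0.70724.
SE = √(p̂(1−p̂)(1/n₁+1/n₂)) = √(0.70724·0.29276·0.00256246) = √(0.000530563) = 0.02303.
z = (0.67436 − 0.74008)/0.02303 = -0.06572/0.02303 = -2.85.
p-value = 2·P(Z > 2.853) ≈ 0.0043.

z = -2.85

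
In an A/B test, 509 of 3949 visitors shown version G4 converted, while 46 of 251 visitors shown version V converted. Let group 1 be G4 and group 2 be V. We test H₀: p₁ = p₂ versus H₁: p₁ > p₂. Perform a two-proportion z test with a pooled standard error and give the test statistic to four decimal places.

z = -2.4666

p̂₁ = 509/3949 ≈ 0.128893, p̂₂ = 46/251 ≈ 0.183267.
Pooled p̂ = (509+46)/(3949+251) = 555/4200 = 0.132143.
SE = √(p̂(1−p̂)(1/n₁+1/n₂)) = √(0.132143·0.867857·0.00423729) = √(0.000485937) = 0.022044.
z = (0.128893 − 0.183267)/0.022044 = -0.054374/0.022044 = -2.4666.
p-value = P(Z > -2.467) ≈ 0.9932.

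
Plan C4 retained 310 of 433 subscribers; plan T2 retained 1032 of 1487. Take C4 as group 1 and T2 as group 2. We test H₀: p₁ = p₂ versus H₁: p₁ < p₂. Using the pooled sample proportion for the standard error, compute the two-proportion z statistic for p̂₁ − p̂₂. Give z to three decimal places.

z = 0.875

p̂₁ = 310/433 ≈ 0.71594, p̂₂ = 1032/1487 ≈ 0.69401.
Pooled p̂ = (310+1032)/(433+1487) = 1342/1920 = 0.69896.
SE = √(p̂(1−p̂)(1/n₁+1/n₂)) = √(0.69896·0.30104·0.00298196) = √(0.000627452) = 0.02505.
z = (0.71594 − 0.69401)/0.02505 = 0.02193/0.02505 = 0.875.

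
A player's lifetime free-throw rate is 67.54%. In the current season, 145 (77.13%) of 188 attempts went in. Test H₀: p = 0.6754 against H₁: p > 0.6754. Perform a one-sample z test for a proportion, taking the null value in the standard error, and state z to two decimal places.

z = 2.81

p̂ = 145/188 = 0.7713.
Standard error under H₀: √(0.6754×0.3246/188) = 0.0341.
z = (0.7713 − 0.6754)/0.0341 = 0.0959/0.0341 = 2.81.
p-value = P(Z > 2.808) ≈ 0.0025.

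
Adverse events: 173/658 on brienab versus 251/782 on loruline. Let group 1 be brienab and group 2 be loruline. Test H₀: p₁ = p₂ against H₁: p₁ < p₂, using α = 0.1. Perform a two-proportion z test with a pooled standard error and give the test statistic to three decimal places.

z = -2.408

p̂₁ = 173/658 ≈ 0.26292, p̂₂ = 251/782 ≈ 0.32097.
Pooled p̂ = (173+251)/(658+782) = 424/1440 = 0.29444.
SE = √(p̂(1−p̂)(1/n₁+1/n₂)) = √(0.29444·0.70556·0.00279853) = √(0.000581386) = 0.02411.
z = (0.26292 − 0.32097)/0.02411 = -0.05805/0.02411 = -2.408.
p-value = P(Z < -2.408) ≈ 0.0080. With α = 0.1, reject H₀.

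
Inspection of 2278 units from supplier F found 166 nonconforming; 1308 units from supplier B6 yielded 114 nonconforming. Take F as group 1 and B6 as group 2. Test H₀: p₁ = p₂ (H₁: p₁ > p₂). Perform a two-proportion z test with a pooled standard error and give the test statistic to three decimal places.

p̂₁ = 166/2278 ≈ 0.07287, p̂₂ = 114/1308 ≈ 0.08716.
Pooled p̂ = (166+114)/(2278+1308) = 280/3586 = 0.07808.
SE = √(p̂(1−p̂)(1/n₁+1/n₂)) = √(0.07808·0.92192·0.00120351) = √(8.66342e-05) = 0.00931.
z = (0.07287 − 0.08716)/0.00931 = -0.01429/0.00931 = -1.535.

z = -1.535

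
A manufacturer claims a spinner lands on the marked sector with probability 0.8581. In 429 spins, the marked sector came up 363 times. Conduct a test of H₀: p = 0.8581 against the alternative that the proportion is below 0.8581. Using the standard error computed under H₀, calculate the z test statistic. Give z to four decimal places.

p̂ = 363/429 = 0.846154.
Under H₀, SE = √(0.8581·0.1419/429) = √(0.000283833) = 0.016847.
z = (0.846154 − 0.8581)/0.016847 = -0.011946/0.016847 = -0.7091.

z = -0.7091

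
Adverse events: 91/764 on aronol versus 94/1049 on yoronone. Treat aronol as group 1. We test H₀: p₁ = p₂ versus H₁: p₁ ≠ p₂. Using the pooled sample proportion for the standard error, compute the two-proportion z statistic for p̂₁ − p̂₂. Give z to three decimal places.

z = 2.049

p̂₁ = 91/764 ≈ 0.11911, p̂₂ = 94/1049 ≈ 0.08961.
Pooled p̂ = (91+94)/(764+1049) = 185/1813 = 0.10204.
SE = √(p̂(1−p̂)(1/n₁+1/n₂)) = √(0.10204·0.89796·0.00226219) = √(0.000207281) = 0.01440.
z = (0.11911 − 0.08961)/0.01440 = 0.02950/0.01440 = 2.049.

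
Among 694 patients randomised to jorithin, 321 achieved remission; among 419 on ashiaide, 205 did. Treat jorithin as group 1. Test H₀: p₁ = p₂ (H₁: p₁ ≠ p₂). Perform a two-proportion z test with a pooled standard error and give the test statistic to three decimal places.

p̂₁ = 321/694 ≈ 0.46254, p̂₂ = 205/419 ≈ 0.48926.
Pooled p̂ = (321+205)/(694+419) = 526/1113 = 0.47260.
SE = √(p̂(1−p̂)(1/n₁+1/n₂)) = √(0.47260·0.52740·0.00382756) = √(0.000954015) = 0.03089.
z = (0.46254 − 0.48926)/0.03089 = -0.02672/0.03089 = -0.865.
Two-sided p-value ≈ 2·Φ(−0.865) = 0.3869.

z = -0.865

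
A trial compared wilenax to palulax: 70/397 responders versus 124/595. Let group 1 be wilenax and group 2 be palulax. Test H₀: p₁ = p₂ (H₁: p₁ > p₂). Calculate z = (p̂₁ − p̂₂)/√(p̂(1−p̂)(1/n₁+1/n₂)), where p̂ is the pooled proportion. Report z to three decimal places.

z = -1.248

p̂₁ = 70/397 ≈ 0.17632, p̂₂ = 124/595 ≈ 0.20840.
Pooled p̂ = (70+124)/(397+595) = 194/992 = 0.19556.
SE = √(p̂(1−p̂)(1/n₁+1/n₂)) = √(0.19556·0.80444·0.00419956) = √(0.000660671) = 0.02570.
z = (0.17632 − 0.20840)/0.02570 = -0.03208/0.02570 = -1.248.
p-value = P(Z > -1.248) ≈ 0.8940.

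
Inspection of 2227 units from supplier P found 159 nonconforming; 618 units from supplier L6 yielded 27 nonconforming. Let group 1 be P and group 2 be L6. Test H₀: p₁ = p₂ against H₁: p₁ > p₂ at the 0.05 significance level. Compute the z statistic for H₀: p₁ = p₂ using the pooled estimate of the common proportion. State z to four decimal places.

p̂₁ = 159/2227 ≈ 0.071396, p̂₂ = 27/618 ≈ 0.043689.
Pooled p̂ = (159+27)/(2227+618) = 186/2845 = 0.065378.
SE = √(0.0611036 × 0.00206716) = 0.011239.
z = (0.071396 − 0.043689)/0.011239 = 0.027707/0.011239 = 2.4653.
p-value = P(Z > 2.465) ≈ 0.0068, so at α = 0.05 we reject H₀.

z = 2.4653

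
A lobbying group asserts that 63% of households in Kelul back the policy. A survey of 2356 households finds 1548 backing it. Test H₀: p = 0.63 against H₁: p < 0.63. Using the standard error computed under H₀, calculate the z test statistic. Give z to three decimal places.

z = 2.719

p̂ = 1548/2356 = 0.65705.
SE = √(p₀(1−p₀)/n) = √(0.2331/2356) = 0.00995.
z = (0.65705 − 0.63)/0.00995 = 0.02705/0.00995 = 2.719.
p-value = P(Z < 2.719) ≈ 0.9967.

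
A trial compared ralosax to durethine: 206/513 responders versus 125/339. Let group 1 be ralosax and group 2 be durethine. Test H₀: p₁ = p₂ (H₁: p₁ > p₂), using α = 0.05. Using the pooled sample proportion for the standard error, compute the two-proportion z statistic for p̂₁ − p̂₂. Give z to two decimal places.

z = 0.96

p̂₁ = 206/513 = 0.4016, p̂₂ = 125/339 = 0.3687.
Pooled p̂ = (206+125)/(513+339) = 331/852 = 0.3885.
SE = √(0.237567 × 0.00489917) = 0.0341.
z = (0.4016 − 0.3687)/0.0341 = 0.0329/0.0341 = 0.96.
p-value = P(Z > 0.962) ≈ 0.1680; since p > α = 0.05, fail to reject H₀.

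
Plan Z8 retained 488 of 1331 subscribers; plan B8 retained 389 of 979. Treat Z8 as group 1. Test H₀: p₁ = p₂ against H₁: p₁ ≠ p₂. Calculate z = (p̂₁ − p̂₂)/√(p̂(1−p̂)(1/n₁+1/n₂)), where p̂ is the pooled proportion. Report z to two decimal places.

p̂₁ = 488/1331 ≈ 0.3666, p̂₂ = 389/979 ≈ 0.3973.
Pooled p̂ = (488+389)/(1331+979) = 877/2310 = 0.3797.
SE = √(0.235517 × 0.00177277) = 0.0204.
z = (0.3666 − 0.3973)/0.0204 = -0.0307/0.0204 = -1.50.
p-value = 2·P(Z > 1.503) ≈ 0.1329.

z = -1.50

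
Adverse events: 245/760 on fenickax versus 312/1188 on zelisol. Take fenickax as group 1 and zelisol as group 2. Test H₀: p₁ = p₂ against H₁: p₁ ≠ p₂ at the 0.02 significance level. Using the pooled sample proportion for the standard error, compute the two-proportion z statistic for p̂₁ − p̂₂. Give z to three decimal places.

p̂₁ = 245/760 = 0.32237, p̂₂ = 312/1188 = 0.26263.
Pooled p̂ = (245+312)/(760+1188) = 557/1948 = 0.28593.
SE = √(0.204176 × 0.00215754) = 0.02099.
z = (0.32237 − 0.26263)/0.02099 = 0.05974/0.02099 = 2.846.
Two-sided p-value ≈ 2·Φ(−2.846) = 0.0044, so at α = 0.02 we reject H₀.

z = 2.846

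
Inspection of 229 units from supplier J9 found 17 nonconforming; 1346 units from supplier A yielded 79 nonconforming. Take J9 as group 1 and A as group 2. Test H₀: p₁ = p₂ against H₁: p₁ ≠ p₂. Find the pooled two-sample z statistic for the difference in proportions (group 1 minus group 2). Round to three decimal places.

p̂₁ = 17/229 ≈ 0.07424, p̂₂ = 79/1346 ≈ 0.05869.
Pooled p̂ = (17+79)/(229+1346) = 96/1575 = 0.06095.
SE = √(p̂(1−p̂)(1/n₁+1/n₂)) = √(0.06095·0.93905·0.00510975) = √(0.000292468) = 0.01710.
z = (0.07424 − 0.05869)/0.01710 = 0.01555/0.01710 = 0.909.
Two-sided p-value ≈ 2·Φ(−0.909) = 0.3634.

z = 0.909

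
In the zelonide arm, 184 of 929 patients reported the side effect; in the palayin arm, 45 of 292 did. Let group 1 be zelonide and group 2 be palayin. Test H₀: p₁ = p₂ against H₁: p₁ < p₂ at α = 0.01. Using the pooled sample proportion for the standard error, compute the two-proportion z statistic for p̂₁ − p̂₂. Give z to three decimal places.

z = 1.678

p̂₁ = 184/929 = 0.19806, p̂₂ = 45/292 = 0.15411.
Pooled p̂ = (184+45)/(929+292) = 229/1221 = 0.18755.
SE = √(0.152376 × 0.00450108) = 0.02619.
z = (0.19806 − 0.15411)/0.02619 = 0.04395/0.02619 = 1.678.
p-value = P(Z < 1.678) ≈ 0.9534. With α = 0.01, fail to reject H₀.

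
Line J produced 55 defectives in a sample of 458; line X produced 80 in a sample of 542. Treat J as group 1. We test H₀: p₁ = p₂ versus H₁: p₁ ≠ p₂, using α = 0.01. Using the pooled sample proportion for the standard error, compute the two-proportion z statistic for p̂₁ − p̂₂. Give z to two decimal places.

z = -1.27

p̂₁ = 55/458 = 0.1201, p̂₂ = 80/542 = 0.1476.
Pooled p̂ = (55+80)/(458+542) = 135/1000 = 0.1350.
SE = √(p̂(1−p̂)(1/n₁+1/n₂)) = √(0.1350·0.8650·0.00402842) = √(0.000470419) = 0.0217.
z = (0.1201 − 0.1476)/0.0217 = -0.0275/0.0217 = -1.27.
Two-sided p-value ≈ 2·Φ(−1.269) = 0.2046. With α = 0.01, fail to reject H₀.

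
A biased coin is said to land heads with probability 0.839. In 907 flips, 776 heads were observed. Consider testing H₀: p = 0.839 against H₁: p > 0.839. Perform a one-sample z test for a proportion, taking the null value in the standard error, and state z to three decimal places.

p̂ = 776/907 = 0.85557.
Under H₀, SE = √(0.839·0.161/907) = √(0.000148929) = 0.01220.
z = (0.85557 − 0.839)/0.01220 = 0.01657/0.01220 = 1.358.

z = 1.358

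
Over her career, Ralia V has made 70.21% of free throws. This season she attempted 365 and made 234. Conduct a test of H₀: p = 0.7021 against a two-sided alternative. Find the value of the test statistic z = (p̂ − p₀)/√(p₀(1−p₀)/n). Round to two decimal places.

p̂ = 234/365 = 0.6411.
Standard error under H₀: √(0.7021×0.2979/365) = 0.0239.
z = (0.6411 − 0.7021)/0.0239 = -0.0610/0.0239 = -2.55.
Two-sided p-value ≈ 2·Φ(−2.548) = 0.0108.

z = -2.55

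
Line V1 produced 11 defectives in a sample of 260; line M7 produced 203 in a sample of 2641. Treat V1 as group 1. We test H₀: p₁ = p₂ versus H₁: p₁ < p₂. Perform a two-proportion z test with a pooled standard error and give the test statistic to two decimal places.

z = -2.03

p̂₁ = 11/260 ≈ 0.04231, p̂₂ = 203/2641 ≈ 0.07686.
Pooled p̂ = (11+203)/(260+2641) = 214/2901 = 0.07377.
SE = √(0.068326 × 0.0042248) = 0.01699.
z = (0.04231 − 0.07686)/0.01699 = -0.03455/0.01699 = -2.03.
p-value = P(Z < -2.034) ≈ 0.0210.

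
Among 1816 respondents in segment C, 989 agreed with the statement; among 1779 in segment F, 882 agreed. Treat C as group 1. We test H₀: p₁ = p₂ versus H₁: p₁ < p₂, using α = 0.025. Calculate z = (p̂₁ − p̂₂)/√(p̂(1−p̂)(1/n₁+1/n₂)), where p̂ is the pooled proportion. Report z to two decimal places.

p̂₁ = 989/1816 = 0.54460, p̂₂ = 882/1779 = 0.49578.
Pooled p̂ = (989+882)/(1816+1779) = 1871/3595 = 0.52045.
SE = √(p̂(1−p̂)(1/n₁+1/n₂)) = √(0.52045·0.47955·0.00111277) = √(0.000277728) = 0.01667.
z = (0.54460 − 0.49578)/0.01667 = 0.04882/0.01667 = 2.93.
p-value = P(Z < 2.929) ≈ 0.9983; since p > α = 0.025, fail to reject H₀.

z = 2.93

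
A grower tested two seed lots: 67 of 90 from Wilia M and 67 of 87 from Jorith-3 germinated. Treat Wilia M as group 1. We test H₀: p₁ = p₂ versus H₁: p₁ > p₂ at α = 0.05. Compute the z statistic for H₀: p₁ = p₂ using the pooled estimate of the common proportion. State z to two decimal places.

p̂₁ = 67/90 ≈ 0.7444, p̂₂ = 67/87 ≈ 0.7701.
Pooled p̂ = (67+67)/(90+87) = 134/177 = 0.7571.
SE = √(p̂(1−p̂)(1/n₁+1/n₂)) = √(0.7571·0.2429·0.0226054) = √(0.00415756) = 0.0645.
z = (0.7444 − 0.7701)/0.0645 = -0.0257/0.0645 = -0.40.
p-value = P(Z > -0.398) ≈ 0.6547, so at α = 0.05 we fail to reject H₀.

z = -0.40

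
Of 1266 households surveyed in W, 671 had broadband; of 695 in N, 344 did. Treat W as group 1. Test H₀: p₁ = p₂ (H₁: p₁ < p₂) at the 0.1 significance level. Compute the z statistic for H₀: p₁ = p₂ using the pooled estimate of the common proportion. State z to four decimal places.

z = 1.4859

p̂₁ = 671/1266 = 0.530016, p̂₂ = 344/695 = 0.494964.
Pooled p̂ = (671+344)/(1266+695) = 1015/1961 = 0.517593.
SE = √(p̂(1−p̂)(1/n₁+1/n₂)) = √(0.517593·0.482407·0.00222874) = √(0.000556495) = 0.023590.
z = (0.530016 − 0.494964)/0.023590 = 0.035052/0.023590 = 1.4859.
p-value = P(Z < 1.486) ≈ 0.9313, so at α = 0.1 we fail to reject H₀.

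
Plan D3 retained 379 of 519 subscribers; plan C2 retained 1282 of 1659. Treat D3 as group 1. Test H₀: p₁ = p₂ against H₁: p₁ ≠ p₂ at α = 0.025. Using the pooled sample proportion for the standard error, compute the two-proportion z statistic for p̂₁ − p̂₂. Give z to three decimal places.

p̂₁ = 379/519 = 0.73025, p̂₂ = 1282/1659 = 0.77275.
Pooled p̂ = (379+1282)/(519+1659) = 1661/2178 = 0.76263.
SE = √(0.181027 × 0.00252956) = 0.02140.
z = (0.73025 − 0.77275)/0.02140 = -0.04250/0.02140 = -1.986.
p-value = 2·P(Z > 1.986) ≈ 0.0470. With α = 0.025, fail to reject H₀.

z = -1.986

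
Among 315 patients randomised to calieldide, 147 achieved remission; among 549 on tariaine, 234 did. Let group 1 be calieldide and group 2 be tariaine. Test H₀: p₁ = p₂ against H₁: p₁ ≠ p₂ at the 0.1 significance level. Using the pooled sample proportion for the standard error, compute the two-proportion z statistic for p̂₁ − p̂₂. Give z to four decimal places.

z = 1.1522

p̂₁ = 147/315 ≈ 0.466667, p̂₂ = 234/549 ≈ 0.426230.
Pooled p̂ = (147+234)/(315+549) = 381/864 = 0.440972.
SE = √(p̂(1−p̂)(1/n₁+1/n₂)) = √(0.440972·0.559028·0.0049961) = √(0.00123162) = 0.035094.
z = (0.466667 − 0.426230)/0.035094 = 0.040437/0.035094 = 1.1522.
p-value = 2·P(Z > 1.152) ≈ 0.2492. With α = 0.1, fail to reject H₀.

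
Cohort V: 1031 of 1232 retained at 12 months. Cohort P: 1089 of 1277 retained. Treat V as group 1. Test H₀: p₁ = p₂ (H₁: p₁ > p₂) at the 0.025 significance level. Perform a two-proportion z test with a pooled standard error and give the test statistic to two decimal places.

p̂₁ = 1031/1232 = 0.8369, p̂₂ = 1089/1277 = 0.8528.
Pooled p̂ = (1031+1089)/(1232+1277) = 2120/2509 = 0.8450.
SE = √(0.131004 × 0.00159477) = 0.0145.
z = (0.8369 − 0.8528)/0.0145 = -0.0159/0.0145 = -1.10.
p-value = P(Z > -1.102) ≈ 0.8648, so at α = 0.025 we fail to reject H₀.

z = -1.10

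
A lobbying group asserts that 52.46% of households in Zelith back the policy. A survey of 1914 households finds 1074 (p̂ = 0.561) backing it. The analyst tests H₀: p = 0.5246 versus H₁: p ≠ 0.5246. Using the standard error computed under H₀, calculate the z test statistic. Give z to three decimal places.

p̂ = 1074/1914 = 0.561129.
Standard error under H₀: √(0.5246×0.4754/1914) = 0.011415.
z = (0.561129 − 0.5246)/0.011415 = 0.036529/0.011415 = 3.200.
p-value = 2·P(Z > 3.200) ≈ 0.0014.

z = 3.200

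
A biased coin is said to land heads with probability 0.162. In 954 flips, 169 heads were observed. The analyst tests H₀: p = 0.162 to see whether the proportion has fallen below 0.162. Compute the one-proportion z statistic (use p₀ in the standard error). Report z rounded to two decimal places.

p̂ = 169/954 ≈ 0.1771.
SE = √(p₀(1−p₀)/n) = √(0.13576/954) = 0.0119.
z = (0.1771 − 0.162)/0.0119 = 0.0151/0.0119 = 1.27.

z = 1.27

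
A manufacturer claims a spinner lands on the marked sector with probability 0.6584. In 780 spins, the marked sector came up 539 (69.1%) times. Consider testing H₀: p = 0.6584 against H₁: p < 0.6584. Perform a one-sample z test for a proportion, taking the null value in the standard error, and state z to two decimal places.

z = 1.92

p̂ = 539/780 = 0.6910.
SE = √(p₀(1−p₀)/n) = √(0.22491/780) = 0.0170.
z = (0.6910 − 0.6584)/0.0170 = 0.0326/0.0170 = 1.92.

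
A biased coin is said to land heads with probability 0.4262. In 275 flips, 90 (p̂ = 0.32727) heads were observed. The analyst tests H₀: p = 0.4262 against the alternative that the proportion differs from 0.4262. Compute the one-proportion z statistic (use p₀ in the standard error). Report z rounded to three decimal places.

z = -3.317

p̂ = 90/275 ≈ 0.327273.
Under H₀, SE = √(0.4262·0.5738/275) = √(0.000889286) = 0.029821.
z = (0.327273 − 0.4262)/0.029821 = -0.098927/0.029821 = -3.317.
Two-sided p-value ≈ 2·Φ(−3.317) = 0.0009.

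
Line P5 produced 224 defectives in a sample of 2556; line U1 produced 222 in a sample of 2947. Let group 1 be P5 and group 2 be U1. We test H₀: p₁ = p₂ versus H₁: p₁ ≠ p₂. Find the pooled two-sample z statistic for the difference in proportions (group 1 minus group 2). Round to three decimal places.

z = 1.668

p̂₁ = 224/2556 = 0.08764, p̂₂ = 222/2947 = 0.07533.
Pooled p̂ = (224+222)/(2556+2947) = 446/5503 = 0.08105.
SE = √(0.0744781 × 0.000730564) = 0.00738.
z = (0.08764 − 0.07533)/0.00738 = 0.01231/0.00738 = 1.668.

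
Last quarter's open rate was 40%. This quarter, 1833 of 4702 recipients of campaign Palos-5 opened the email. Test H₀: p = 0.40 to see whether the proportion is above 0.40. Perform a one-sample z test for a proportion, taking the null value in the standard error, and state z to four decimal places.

z = -1.4229

p̂ = 1833/4702 ≈ 0.3898341.
Standard error under H₀: √(0.4×0.6/4702) = 0.0071444.
z = (0.3898341 − 0.4)/0.0071444 = -0.0101659/0.0071444 = -1.4229.
p-value = P(Z > -1.423) ≈ 0.9226.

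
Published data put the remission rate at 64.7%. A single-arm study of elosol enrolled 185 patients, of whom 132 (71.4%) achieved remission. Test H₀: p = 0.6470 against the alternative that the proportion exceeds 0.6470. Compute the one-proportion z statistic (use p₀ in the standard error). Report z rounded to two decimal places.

p̂ = 132/185 ≈ 0.7135.
Under H₀, SE = √(0.647·0.353/185) = √(0.00123455) = 0.0351.
z = (0.7135 − 0.647)/0.0351 = 0.0665/0.0351 = 1.89.
p-value = P(Z > 1.893) ≈ 0.0292.

z = 1.89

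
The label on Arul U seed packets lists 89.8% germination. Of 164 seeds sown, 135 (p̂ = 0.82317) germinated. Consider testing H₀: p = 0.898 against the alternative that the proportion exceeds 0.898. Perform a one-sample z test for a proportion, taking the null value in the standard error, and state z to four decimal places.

z = -3.1663

p̂ = 135/164 ≈ 0.823171.
Standard error under H₀: √(0.898×0.102/164) = 0.023633.
z = (0.823171 − 0.898)/0.023633 = -0.074829/0.023633 = -3.1663.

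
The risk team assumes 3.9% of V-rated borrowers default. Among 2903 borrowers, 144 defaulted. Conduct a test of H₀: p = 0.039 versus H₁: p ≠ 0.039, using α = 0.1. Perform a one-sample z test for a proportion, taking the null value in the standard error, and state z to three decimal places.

p̂ = 144/2903 = 0.049604.
SE = √(p₀(1−p₀)/n) = √(0.037479/2903) = 0.003593.
z = (0.049604 − 0.039)/0.003593 = 0.010604/0.003593 = 2.951.
Two-sided p-value ≈ 2·Φ(−2.951) = 0.0032, so at α = 0.1 we reject H₀.

z = 2.951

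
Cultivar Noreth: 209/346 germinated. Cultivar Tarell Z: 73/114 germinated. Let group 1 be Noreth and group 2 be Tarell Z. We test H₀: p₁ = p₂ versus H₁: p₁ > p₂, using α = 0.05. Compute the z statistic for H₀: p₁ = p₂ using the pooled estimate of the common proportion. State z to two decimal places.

p̂₁ = 209/346 ≈ 0.6040, p̂₂ = 73/114 ≈ 0.6404.
Pooled p̂ = (209+73)/(346+114) = 282/460 = 0.6130.
SE = √(0.237221 × 0.0116621) = 0.0526.
z = (0.6040 − 0.6404)/0.0526 = -0.0364/0.0526 = -0.69.
p-value = P(Z > -0.690) ≈ 0.7550; since p > α = 0.05, fail to reject H₀.

z = -0.69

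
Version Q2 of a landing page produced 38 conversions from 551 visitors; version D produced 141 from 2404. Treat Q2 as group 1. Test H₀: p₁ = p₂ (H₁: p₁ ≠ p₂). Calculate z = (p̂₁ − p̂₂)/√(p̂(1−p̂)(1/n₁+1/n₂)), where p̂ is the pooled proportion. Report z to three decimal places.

p̂₁ = 38/551 ≈ 0.068966, p̂₂ = 141/2404 ≈ 0.058652.
Pooled p̂ = (38+141)/(551+2404) = 179/2955 = 0.060575.
SE = √(p̂(1−p̂)(1/n₁+1/n₂)) = √(0.060575·0.939425·0.00223086) = √(0.000126949) = 0.011267.
z = (0.068966 − 0.058652)/0.011267 = 0.010314/0.011267 = 0.915.
Two-sided p-value ≈ 2·Φ(−0.915) = 0.3600.

z = 0.915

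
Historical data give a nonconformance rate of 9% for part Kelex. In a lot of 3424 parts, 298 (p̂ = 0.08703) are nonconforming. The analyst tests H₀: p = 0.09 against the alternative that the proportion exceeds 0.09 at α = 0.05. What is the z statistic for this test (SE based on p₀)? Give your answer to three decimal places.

p̂ = 298/3424 = 0.08703.
SE = √(p₀(1−p₀)/n) = √(0.0819/3424) = 0.00489.
z = (0.08703 − 0.09)/0.00489 = -0.00297/0.00489 = -0.607.
p-value = P(Z > -0.607) ≈ 0.7280; since p > α = 0.05, fail to reject H₀.

z = -0.607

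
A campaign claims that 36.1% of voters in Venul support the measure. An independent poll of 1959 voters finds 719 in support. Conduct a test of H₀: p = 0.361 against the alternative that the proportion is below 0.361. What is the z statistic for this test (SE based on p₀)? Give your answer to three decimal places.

z = 0.555

p̂ = 719/1959 ≈ 0.36702.
SE = √(p₀(1−p₀)/n) = √(0.23068/1959) = 0.01085.
z = (0.36702 − 0.361)/0.01085 = 0.00602/0.01085 = 0.555.
p-value = P(Z < 0.555) ≈ 0.7106.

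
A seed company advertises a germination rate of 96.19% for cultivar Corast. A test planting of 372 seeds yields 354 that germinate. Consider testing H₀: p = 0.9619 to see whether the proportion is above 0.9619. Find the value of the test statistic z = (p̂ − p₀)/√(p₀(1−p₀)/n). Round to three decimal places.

p̂ = 354/372 ≈ 0.95161.
Standard error under H₀: √(0.9619×0.0381/372) = 0.00993.
z = (0.95161 − 0.9619)/0.00993 = -0.01029/0.00993 = -1.036.
p-value = P(Z > -1.036) ≈ 0.8500.

z = -1.036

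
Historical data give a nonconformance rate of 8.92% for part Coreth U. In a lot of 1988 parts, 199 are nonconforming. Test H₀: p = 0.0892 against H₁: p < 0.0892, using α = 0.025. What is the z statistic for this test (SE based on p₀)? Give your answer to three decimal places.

p̂ = 199/1988 ≈ 0.100101.
SE = √(p₀(1−p₀)/n) = √(0.081243/1988) = 0.006393.
z = (0.100101 − 0.0892)/0.006393 = 0.010901/0.006393 = 1.705.
p-value = P(Z < 1.705) ≈ 0.9559, so at α = 0.025 we fail to reject H₀.

z = 1.705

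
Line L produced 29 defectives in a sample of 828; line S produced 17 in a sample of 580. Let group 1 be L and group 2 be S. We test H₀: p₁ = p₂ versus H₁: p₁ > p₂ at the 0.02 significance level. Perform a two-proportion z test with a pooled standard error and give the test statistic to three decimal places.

z = 0.594

p̂₁ = 29/828 = 0.035024, p̂₂ = 17/580 = 0.029310.
Pooled p̂ = (29+17)/(828+580) = 46/1408 = 0.032670.
SE = √(p̂(1−p̂)(1/n₁+1/n₂)) = √(0.032670·0.967330·0.00293187) = √(9.26561e-05) = 0.009626.
z = (0.035024 − 0.029310)/0.009626 = 0.005714/0.009626 = 0.594.
p-value = P(Z > 0.594) ≈ 0.2764, so at α = 0.02 we fail to reject H₀.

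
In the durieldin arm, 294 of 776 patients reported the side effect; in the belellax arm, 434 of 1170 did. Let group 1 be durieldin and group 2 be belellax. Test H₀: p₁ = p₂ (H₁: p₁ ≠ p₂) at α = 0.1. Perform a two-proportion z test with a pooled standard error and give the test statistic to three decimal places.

z = 0.354

p̂₁ = 294/776 = 0.37887, p̂₂ = 434/1170 = 0.37094.
Pooled p̂ = (294+434)/(776+1170) = 728/1946 = 0.37410.
SE = √(p̂(1−p̂)(1/n₁+1/n₂)) = √(0.37410·0.62590·0.00214336) = √(0.000501867) = 0.02240.
z = (0.37887 − 0.37094)/0.02240 = 0.00793/0.02240 = 0.354.
Two-sided p-value ≈ 2·Φ(−0.354) = 0.7235; since p > α = 0.1, fail to reject H₀.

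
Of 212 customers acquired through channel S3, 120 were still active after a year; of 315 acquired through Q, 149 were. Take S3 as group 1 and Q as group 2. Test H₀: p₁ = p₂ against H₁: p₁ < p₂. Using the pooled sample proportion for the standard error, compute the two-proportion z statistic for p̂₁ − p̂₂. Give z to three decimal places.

z = 2.095

p̂₁ = 120/212 = 0.56604, p̂₂ = 149/315 = 0.47302.
Pooled p̂ = (120+149)/(212+315) = 269/527 = 0.51044.
SE = √(0.249891 × 0.00789158) = 0.04441.
z = (0.56604 − 0.47302)/0.04441 = 0.09302/0.04441 = 2.095.
p-value = P(Z < 2.095) ≈ 0.9819.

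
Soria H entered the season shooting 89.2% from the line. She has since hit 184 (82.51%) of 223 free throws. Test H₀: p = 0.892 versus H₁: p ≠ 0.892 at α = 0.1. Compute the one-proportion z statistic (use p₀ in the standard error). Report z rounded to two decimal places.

p̂ = 184/223 = 0.8251.
Under H₀, SE = √(0.892·0.108/223) = √(0.000432) = 0.0208.
z = (0.8251 − 0.892)/0.0208 = -0.0669/0.0208 = -3.22.
p-value = 2·P(Z > 3.218) ≈ 0.0013. With α = 0.1, reject H₀.

z = -3.22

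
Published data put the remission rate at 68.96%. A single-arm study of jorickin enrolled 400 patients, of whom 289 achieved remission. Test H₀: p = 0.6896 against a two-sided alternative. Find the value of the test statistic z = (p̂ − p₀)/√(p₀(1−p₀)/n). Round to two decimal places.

z = 1.42

p̂ = 289/400 ≈ 0.7225.
Standard error under H₀: √(0.6896×0.3104/400) = 0.0231.
z = (0.7225 − 0.6896)/0.0231 = 0.0329/0.0231 = 1.42.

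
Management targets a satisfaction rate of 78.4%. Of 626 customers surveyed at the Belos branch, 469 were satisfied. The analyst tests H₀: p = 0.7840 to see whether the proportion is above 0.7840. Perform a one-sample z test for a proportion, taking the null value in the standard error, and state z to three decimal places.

z = -2.116

p̂ = 469/626 ≈ 0.74920.
SE = √(p₀(1−p₀)/n) = √(0.16934/626) = 0.01645.
z = (0.74920 − 0.784)/0.01645 = -0.03480/0.01645 = -2.116.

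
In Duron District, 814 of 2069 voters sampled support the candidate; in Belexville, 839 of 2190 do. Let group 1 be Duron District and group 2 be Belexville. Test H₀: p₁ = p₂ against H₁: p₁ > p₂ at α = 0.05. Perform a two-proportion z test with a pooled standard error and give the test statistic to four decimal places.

p̂₁ = 814/2069 ≈ 0.393427, p̂₂ = 839/2190 ≈ 0.383105.
Pooled p̂ = (814+839)/(2069+2190) = 1653/4259 = 0.388119.
SE = √(0.237483 × 0.000939946) = 0.014941.
z = (0.393427 − 0.383105)/0.014941 = 0.010322/0.014941 = 0.6909.
p-value = P(Z > 0.691) ≈ 0.2448, so at α = 0.05 we fail to reject H₀.

z = 0.6909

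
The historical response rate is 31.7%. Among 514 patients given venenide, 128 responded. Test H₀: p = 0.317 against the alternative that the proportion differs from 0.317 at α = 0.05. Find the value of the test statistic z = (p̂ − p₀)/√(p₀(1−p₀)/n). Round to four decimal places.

z = -3.3119

p̂ = 128/514 = 0.249027.
Under H₀, SE = √(0.317·0.683/514) = √(0.000421228) = 0.020524.
z = (0.249027 − 0.317)/0.020524 = -0.067973/0.020524 = -3.3119.
p-value = 2·P(Z > 3.312) ≈ 0.0009. With α = 0.05, reject H₀.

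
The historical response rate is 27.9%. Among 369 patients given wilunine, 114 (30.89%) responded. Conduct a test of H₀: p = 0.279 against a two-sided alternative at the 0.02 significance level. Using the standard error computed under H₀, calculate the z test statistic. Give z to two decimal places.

p̂ = 114/369 = 0.3089.
Standard error under H₀: √(0.279×0.721/369) = 0.0233.
z = (0.3089 − 0.279)/0.0233 = 0.0299/0.0233 = 1.28.
Two-sided p-value ≈ 2·Φ(−1.282) = 0.1997; since p > α = 0.02, fail to reject H₀.

z = 1.28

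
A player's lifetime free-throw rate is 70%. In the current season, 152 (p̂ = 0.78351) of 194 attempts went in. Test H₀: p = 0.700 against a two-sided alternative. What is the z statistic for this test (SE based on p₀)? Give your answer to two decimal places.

p̂ = 152/194 = 0.7835.
SE = √(p₀(1−p₀)/n) = √(0.21/194) = 0.0329.
z = (0.7835 − 0.7)/0.0329 = 0.0835/0.0329 = 2.54.
p-value = 2·P(Z > 2.538) ≈ 0.0111.

z = 2.54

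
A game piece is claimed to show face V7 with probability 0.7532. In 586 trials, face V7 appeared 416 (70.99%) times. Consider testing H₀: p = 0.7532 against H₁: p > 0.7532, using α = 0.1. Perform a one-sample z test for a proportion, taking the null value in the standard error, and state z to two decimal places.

z = -2.43

p̂ = 416/586 ≈ 0.7099.
SE = √(p₀(1−p₀)/n) = √(0.18589/586) = 0.0178.
z = (0.7099 − 0.7532)/0.0178 = -0.0433/0.0178 = -2.43.
p-value = P(Z > -2.431) ≈ 0.9925, so at α = 0.1 we fail to reject H₀.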